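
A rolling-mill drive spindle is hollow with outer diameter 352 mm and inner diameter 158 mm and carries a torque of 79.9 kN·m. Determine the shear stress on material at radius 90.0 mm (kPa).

4970 kPa

J = π(d_o⁴ − d_i⁴)/32 = π(0.352⁴ − 0.158⁴)/32 = 1.446×10^-3 m⁴.
Shear stress varies linearly with radius: τ = T·r/J = 79900 × 0.0900 / 1.446×10^-3 = 4.973×10^6 Pa.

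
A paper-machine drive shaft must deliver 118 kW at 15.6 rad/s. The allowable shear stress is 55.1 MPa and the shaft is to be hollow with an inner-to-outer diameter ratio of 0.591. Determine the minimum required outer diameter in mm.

ω = 15.6 rad/s, so T = P/ω = 118×10³ / 15.60 = 7564 N·m.
For a hollow shaft with d_i/d_o = 0.591: τ_max = 16T/(π d_o³ (1−k⁴)), so d_o = [16T/(π τ_allow (1−k⁴))]^(1/3) = [16·7564/(π·5.51×10^7·0.8780)]^(1/3) = 0.09269 m.

92.7 mm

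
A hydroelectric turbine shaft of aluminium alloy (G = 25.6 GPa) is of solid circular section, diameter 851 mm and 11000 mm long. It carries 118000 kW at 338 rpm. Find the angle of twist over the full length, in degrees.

1.59°

ω = 2π·338/60 = 35.40 rad/s, so T = P/ω = 118000×10³ / 35.40 = 3.334e6 N·m.
J = πd⁴/32 = π(0.851)⁴/32 = 0.05149 m⁴.
θ = T·L/(G·J) = 3.334e6 × 11.0 / (25.6×10⁹ × 0.05149) = 0.02782 rad.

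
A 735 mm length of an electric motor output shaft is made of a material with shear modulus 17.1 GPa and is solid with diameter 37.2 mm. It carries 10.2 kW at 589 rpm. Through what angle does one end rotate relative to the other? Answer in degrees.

ω = 2π·589/60 = 61.68 rad/s, so T = P/ω = 10.2×10³ / 61.68 = 165.4 N·m.
J = πd⁴/32 = π(0.0372)⁴/32 = 1.880×10^-7 m⁴.
θ = T·L/(G·J) = 165.4 × 0.735 / (17.1×10⁹ × 1.880×10^-7) = 0.03781 rad.

2.17°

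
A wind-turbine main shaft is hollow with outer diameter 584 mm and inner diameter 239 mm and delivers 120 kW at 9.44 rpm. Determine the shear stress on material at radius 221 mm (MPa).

2.42 MPa

ω = 2π·9.44/60 = 0.9886 rad/s, so T = P/ω = 120×10³ / 0.9886 = 121400 N·m.
J = π(d_o⁴ − d_i⁴)/32 = π(0.584⁴ − 0.239⁴)/32 = 0.01110 m⁴.
Shear stress varies linearly with radius: τ = T·r/J = 121400 × 0.221 / 0.01110 = 2.417×10^6 Pa.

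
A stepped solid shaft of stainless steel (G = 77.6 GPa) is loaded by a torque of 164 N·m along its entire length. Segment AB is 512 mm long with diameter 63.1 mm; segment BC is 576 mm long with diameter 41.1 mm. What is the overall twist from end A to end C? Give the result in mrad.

5.04 mrad

J_AB = π(0.0631)⁴/32 = 1.56×10^-6 m⁴; J_BC = π(0.0411)⁴/32 = 2.80×10^-7 m⁴.
θ = (T/G)·Σ L_i/J_i = (164.0/77.6×10⁹)·(0.512/1.56×10^-6 + 0.576/2.80×10^-7) = 5.041×10^-3 rad.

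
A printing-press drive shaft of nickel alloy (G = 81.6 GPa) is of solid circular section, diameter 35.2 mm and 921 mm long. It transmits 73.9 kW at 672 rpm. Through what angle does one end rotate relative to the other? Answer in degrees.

ω = 2π·672/60 = 70.37 rad/s, so T = P/ω = 73.9×10³ / 70.37 = 1050 N·m.
J = πd⁴/32 = π(0.0352)⁴/32 = 1.507×10^-7 m⁴.
θ = T·L/(G·J) = 1050 × 0.921 / (81.6×10⁹ × 1.507×10^-7) = 0.07864 rad.

4.51°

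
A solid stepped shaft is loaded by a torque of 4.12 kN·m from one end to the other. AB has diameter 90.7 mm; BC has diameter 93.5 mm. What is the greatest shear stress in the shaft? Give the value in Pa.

Under the same torque, τ_max = 16T/(πd³) is largest where d is smallest — segment AB (d = 90.7 mm).
τ_max = 16·4120/(π·(0.0907)³) = 2.812×10^7 Pa.

2.81e7 Pa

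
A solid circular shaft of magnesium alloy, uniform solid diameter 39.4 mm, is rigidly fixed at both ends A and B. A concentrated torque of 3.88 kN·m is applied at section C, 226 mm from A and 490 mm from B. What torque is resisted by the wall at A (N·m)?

With uniform GJ and both ends fixed, compatibility θ_AC = θ_CB gives T_A·a = T_B·b, together with T_A + T_B = T₀.
T_A = T₀·b/(a+b) = 3880·490/716.0 = 2655 N·m; T_B = 1225 N·m.

2660 N·m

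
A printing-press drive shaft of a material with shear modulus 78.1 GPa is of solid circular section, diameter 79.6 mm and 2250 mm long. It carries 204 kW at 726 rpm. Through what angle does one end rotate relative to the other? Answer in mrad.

ω = 2π·726/60 = 76.03 rad/s, so T = P/ω = 204×10³ / 76.03 = 2683 N·m.
J = πd⁴/32 = π(0.0796)⁴/32 = 3.941×10^-6 m⁴.
θ = T·L/(G·J) = 2683 × 2.25 / (78.1×10⁹ × 3.941×10^-6) = 0.01961 rad.

19.6 mrad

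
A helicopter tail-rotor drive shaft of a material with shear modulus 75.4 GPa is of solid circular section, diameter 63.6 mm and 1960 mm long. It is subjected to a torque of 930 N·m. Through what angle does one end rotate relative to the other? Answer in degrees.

J = πd⁴/32 = π(0.0636)⁴/32 = 1.606×10^-6 m⁴.
θ = T·L/(G·J) = 930.0 × 1.96 / (75.4×10⁹ × 1.606×10^-6) = 0.01505 rad.

0.862°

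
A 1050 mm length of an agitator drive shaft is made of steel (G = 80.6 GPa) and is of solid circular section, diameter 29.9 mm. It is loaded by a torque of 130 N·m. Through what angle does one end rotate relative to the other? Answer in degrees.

J = πd⁴/32 = π(0.0299)⁴/32 = 7.847×10^-8 m⁴.
θ = T·L/(G·J) = 130.0 × 1.05 / (80.6×10⁹ × 7.847×10^-8) = 0.02158 rad.

1.24°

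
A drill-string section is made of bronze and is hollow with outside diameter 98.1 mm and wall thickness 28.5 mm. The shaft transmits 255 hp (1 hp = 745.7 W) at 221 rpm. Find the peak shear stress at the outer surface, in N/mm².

45.7 N/mm²

ω = 2π·221/60 = 23.14 rad/s, so T = P/ω = 255×745.7 / 23.14 = 8216 N·m.
J = π(d_o⁴ − d_i⁴)/32 = π(0.0981⁴ − 0.0411⁴)/32 = 8.812×10^-6 m⁴.
τ_max = T·r/J = 8216 × 0.0490 / 8.812×10^-6 = 4.573×10^7 Pa.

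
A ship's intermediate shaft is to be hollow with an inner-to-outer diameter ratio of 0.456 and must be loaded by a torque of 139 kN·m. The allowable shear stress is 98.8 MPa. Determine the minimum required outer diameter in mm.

For a hollow shaft with d_i/d_o = 0.456: τ_max = 16T/(π d_o³ (1−k⁴)), so d_o = [16T/(π τ_allow (1−k⁴))]^(1/3) = [16·139000/(π·9.88×10^7·0.9568)]^(1/3) = 0.1956 m.

196 mm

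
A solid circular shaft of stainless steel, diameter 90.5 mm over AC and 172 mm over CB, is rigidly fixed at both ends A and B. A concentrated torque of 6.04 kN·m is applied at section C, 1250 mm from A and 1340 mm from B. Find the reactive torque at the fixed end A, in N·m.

Compatibility: T_A·a/J_AC = T_B·b/J_CB with T_A + T_B = T₀.
J_AC = 6.59×10^-6 m⁴, J_CB = 8.59×10^-5 m⁴, so T_A = T₀·(J_AC/a)/((J_AC/a)+(J_CB/b)) = 458.6 N·m, T_B = 5581 N·m.

459 N·m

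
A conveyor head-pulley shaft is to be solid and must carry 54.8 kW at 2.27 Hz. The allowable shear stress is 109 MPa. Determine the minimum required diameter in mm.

ω = 2π·2.27 = 14.26 rad/s, so T = P/ω = 54.8×10³ / 14.26 = 3842 N·m.
For a solid shaft τ_max = 16T/(πd³), so d = (16T/(π τ_allow))^(1/3) = (16·3842/(π·1.09×10^8))^(1/3) = 0.05641 m.

56.4 mm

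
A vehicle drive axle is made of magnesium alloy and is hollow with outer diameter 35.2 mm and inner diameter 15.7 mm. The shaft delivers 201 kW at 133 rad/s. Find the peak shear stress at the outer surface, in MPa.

184 MPa

ω = 133 rad/s, so T = P/ω = 201×10³ / 133.0 = 1511 N·m.
J = π(d_o⁴ − d_i⁴)/32 = π(0.0352⁴ − 0.0157⁴)/32 = 1.448×10^-7 m⁴.
τ_max = T·r/J = 1511 × 0.0176 / 1.448×10^-7 = 1.837×10^8 Pa.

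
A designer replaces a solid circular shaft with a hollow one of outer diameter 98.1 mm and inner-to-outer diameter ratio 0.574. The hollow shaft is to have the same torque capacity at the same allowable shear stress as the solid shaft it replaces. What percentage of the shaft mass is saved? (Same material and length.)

Equal τ_max and T ⇒ the solid shaft needs d_s³ = d_o³(1−k⁴), so d_s = 98.1·(1−0.574⁴)^(1/3) = 94.41 mm.
Area ratio A_h/A_s = d_o²(1−k²)/d_s² = (1−k²)/(1−k⁴)^(2/3) = 0.7239.
Mass saving = 1 − 0.7239 = 27.6 %.

27.6 %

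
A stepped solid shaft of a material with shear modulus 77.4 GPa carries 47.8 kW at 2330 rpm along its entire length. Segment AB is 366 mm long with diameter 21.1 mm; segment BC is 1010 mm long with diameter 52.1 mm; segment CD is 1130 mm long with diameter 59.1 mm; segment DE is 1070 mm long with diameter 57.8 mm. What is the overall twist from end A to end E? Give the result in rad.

0.0560 rad

ω = 2π·2330/60 = 244.0 rad/s, so T = P/ω = 47.8×10³ / 244.0 = 195.9 N·m.
J_AB = π(0.0211)⁴/32 = 1.95×10^-8 m⁴; J_BC = π(0.0521)⁴/32 = 7.23×10^-7 m⁴; J_CD = π(0.0591)⁴/32 = 1.20×10^-6 m⁴; J_DE = π(0.0578)⁴/32 = 1.10×10^-6 m⁴.
θ = (T/G)·Σ L_i/J_i = (195.9/77.4×10⁹)·(0.366/1.95×10^-8 + 1.01/7.23×10^-7 + 1.13/1.20×10^-6 + 1.07/1.10×10^-6) = 0.05600 rad.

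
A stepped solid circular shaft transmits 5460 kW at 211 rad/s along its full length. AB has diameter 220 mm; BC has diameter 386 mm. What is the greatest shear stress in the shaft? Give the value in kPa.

ω = 211 rad/s, so T = P/ω = 5460×10³ / 211.0 = 25880 N·m.
Under the same torque, τ_max = 16T/(πd³) is largest where d is smallest — segment AB (d = 220 mm).
τ_max = 16·25880/(π·(0.220)³) = 1.238×10^7 Pa.

12400 kPa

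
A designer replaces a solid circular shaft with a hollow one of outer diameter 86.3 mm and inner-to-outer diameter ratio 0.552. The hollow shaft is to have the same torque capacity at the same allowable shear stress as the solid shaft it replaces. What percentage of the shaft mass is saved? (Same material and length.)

25.8 %

Equal τ_max and T ⇒ the solid shaft needs d_s³ = d_o³(1−k⁴), so d_s = 86.3·(1−0.552⁴)^(1/3) = 83.54 mm.
Area ratio A_h/A_s = d_o²(1−k²)/d_s² = (1−k²)/(1−k⁴)^(2/3) = 0.7420.
Mass saving = 1 − 0.7420 = 25.8 %.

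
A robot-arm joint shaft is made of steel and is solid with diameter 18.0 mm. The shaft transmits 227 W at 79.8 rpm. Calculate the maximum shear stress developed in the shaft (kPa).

23700 kPa

ω = 2π·79.8/60 = 8.357 rad/s, so T = P/ω = 227 / 8.357 = 27.16 N·m.
J = πd⁴/32 = π(0.0180)⁴/32 = 1.031×10^-8 m⁴.
τ_max = T·r/J = 27.16 × 0.00900 / 1.031×10^-8 = 2.372×10^7 Pa.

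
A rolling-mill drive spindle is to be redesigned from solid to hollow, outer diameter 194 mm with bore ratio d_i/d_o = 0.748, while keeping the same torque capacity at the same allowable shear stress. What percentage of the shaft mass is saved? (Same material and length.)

43.4 %

Equal τ_max and T ⇒ the solid shaft needs d_s³ = d_o³(1−k⁴), so d_s = 194·(1−0.748⁴)^(1/3) = 171.2 mm.
Area ratio A_h/A_s = d_o²(1−k²)/d_s² = (1−k²)/(1−k⁴)^(2/3) = 0.5658.
Mass saving = 1 − 0.5658 = 43.4 %.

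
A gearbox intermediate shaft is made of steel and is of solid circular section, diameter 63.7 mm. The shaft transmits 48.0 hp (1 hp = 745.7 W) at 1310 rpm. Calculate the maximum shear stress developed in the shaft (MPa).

ω = 2π·1310/60 = 137.2 rad/s, so T = P/ω = 48.0×745.7 / 137.2 = 260.9 N·m.
J = πd⁴/32 = π(0.0637)⁴/32 = 1.616×10^-6 m⁴.
τ_max = T·r/J = 260.9 × 0.0319 / 1.616×10^-6 = 5.141×10^6 Pa.

5.14 MPa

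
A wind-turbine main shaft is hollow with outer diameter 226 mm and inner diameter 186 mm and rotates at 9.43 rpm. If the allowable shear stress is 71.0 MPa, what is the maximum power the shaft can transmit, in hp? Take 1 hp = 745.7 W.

115 hp

J = π(d_o⁴ − d_i⁴)/32 = π(0.226⁴ − 0.186⁴)/32 = 1.386×10^-4 m⁴.
T_max = τ_allow·J/r = 7.10×10^7 × 1.386×10^-4 / 0.113 = 87090 N·m.
ω = 2π·9.43/60 = 0.9875 rad/s, so P_max = T_max·ω = 8.600×10^4 W.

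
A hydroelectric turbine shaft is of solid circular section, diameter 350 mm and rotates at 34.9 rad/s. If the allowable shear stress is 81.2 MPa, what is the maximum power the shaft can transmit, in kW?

J = πd⁴/32 = π(0.350)⁴/32 = 1.473×10^-3 m⁴.
T_max = τ_allow·J/r = 8.12×10^7 × 1.473×10^-3 / 0.175 = 683600 N·m.
ω = 34.9 rad/s, so P_max = T_max·ω = 2.386×10^7 W.

23900 kW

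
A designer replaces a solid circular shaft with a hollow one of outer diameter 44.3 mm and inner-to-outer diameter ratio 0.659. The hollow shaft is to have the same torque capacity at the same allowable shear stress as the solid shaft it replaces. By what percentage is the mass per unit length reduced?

35.0 %

Equal τ_max and T ⇒ the solid shaft needs d_s³ = d_o³(1−k⁴), so d_s = 44.3·(1−0.659⁴)^(1/3) = 41.32 mm.
Area ratio A_h/A_s = d_o²(1−k²)/d_s² = (1−k²)/(1−k⁴)^(2/3) = 0.6503.
Mass saving = 1 − 0.6503 = 35.0 %.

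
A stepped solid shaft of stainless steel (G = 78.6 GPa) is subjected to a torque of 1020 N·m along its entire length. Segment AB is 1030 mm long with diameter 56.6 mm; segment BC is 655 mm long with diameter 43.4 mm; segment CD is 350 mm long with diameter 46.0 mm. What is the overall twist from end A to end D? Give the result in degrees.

J_AB = π(0.0566)⁴/32 = 1.01×10^-6 m⁴; J_BC = π(0.0434)⁴/32 = 3.48×10^-7 m⁴; J_CD = π(0.0460)⁴/32 = 4.40×10^-7 m⁴.
θ = (T/G)·Σ L_i/J_i = (1020/78.6×10⁹)·(1.03/1.01×10^-6 + 0.655/3.48×10^-7 + 0.350/4.40×10^-7) = 0.04800 rad.

2.75°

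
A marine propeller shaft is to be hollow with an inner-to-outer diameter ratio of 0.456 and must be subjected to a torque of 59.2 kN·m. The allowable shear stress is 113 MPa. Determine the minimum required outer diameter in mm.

141 mm

For a hollow shaft with d_i/d_o = 0.456: τ_max = 16T/(π d_o³ (1−k⁴)), so d_o = [16T/(π τ_allow (1−k⁴))]^(1/3) = [16·59200/(π·1.13×10^8·0.9568)]^(1/3) = 0.1408 m.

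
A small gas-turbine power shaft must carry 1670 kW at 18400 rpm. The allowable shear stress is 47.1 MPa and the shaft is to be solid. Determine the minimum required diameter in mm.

ω = 2π·18400/60 = 1927 rad/s, so T = P/ω = 1670×10³ / 1927 = 866.7 N·m.
For a solid shaft τ_max = 16T/(πd³), so d = (16T/(π τ_allow))^(1/3) = (16·866.7/(π·4.71×10^7))^(1/3) = 0.04542 m.

45.4 mm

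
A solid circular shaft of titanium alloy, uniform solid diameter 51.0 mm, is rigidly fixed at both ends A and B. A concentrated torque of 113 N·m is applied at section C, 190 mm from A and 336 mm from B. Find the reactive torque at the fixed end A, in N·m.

72.2 N·m

With uniform GJ and both ends fixed, compatibility θ_AC = θ_CB gives T_A·a = T_B·b, together with T_A + T_B = T₀.
T_A = T₀·b/(a+b) = 113.0·336/526.0 = 72.18 N·m; T_B = 40.82 N·m.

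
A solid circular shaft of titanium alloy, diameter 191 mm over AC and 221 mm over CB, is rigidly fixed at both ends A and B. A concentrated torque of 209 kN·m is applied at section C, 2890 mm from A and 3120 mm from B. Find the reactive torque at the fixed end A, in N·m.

78600 N·m

Compatibility: T_A·a/J_AC = T_B·b/J_CB with T_A + T_B = T₀.
J_AC = 1.31×10^-4 m⁴, J_CB = 2.34×10^-4 m⁴, so T_A = T₀·(J_AC/a)/((J_AC/a)+(J_CB/b)) = 78560 N·m, T_B = 130400 N·m.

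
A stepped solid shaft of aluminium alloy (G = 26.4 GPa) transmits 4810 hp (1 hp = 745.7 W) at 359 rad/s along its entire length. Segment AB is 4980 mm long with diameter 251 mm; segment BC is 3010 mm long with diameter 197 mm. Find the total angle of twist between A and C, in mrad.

ω = 359 rad/s, so T = P/ω = 4810×745.7 / 359.0 = 9991 N·m.
J_AB = π(0.251)⁴/32 = 3.90×10^-4 m⁴; J_BC = π(0.197)⁴/32 = 1.48×10^-4 m⁴.
θ = (T/G)·Σ L_i/J_i = (9991/26.4×10⁹)·(4.98/3.90×10^-4 + 3.01/1.48×10^-4) = 0.01254 rad.

12.5 mrad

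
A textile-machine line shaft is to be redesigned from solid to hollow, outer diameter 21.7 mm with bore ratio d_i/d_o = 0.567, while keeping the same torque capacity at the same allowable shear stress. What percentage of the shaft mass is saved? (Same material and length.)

27.0 %

Equal τ_max and T ⇒ the solid shaft needs d_s³ = d_o³(1−k⁴), so d_s = 21.7·(1−0.567⁴)^(1/3) = 20.93 mm.
Area ratio A_h/A_s = d_o²(1−k²)/d_s² = (1−k²)/(1−k⁴)^(2/3) = 0.7297.
Mass saving = 1 − 0.7297 = 27.0 %.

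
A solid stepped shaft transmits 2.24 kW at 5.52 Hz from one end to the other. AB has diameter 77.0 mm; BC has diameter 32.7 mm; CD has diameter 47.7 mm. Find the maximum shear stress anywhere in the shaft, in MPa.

ω = 2π·5.52 = 34.68 rad/s, so T = P/ω = 2.24×10³ / 34.68 = 64.58 N·m.
Under the same torque, τ_max = 16T/(πd³) is largest where d is smallest — segment BC (d = 32.7 mm).
τ_max = 16·64.58/(π·(0.0327)³) = 9.407×10^6 Pa.

9.41 MPa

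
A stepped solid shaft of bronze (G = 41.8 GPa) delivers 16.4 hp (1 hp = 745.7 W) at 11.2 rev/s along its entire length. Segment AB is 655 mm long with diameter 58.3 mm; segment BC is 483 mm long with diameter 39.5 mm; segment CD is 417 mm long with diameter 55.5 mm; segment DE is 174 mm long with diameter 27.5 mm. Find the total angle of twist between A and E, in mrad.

25.5 mrad

ω = 2π·11.2 = 70.37 rad/s, so T = P/ω = 16.4×745.7 / 70.37 = 173.8 N·m.
J_AB = π(0.0583)⁴/32 = 1.13×10^-6 m⁴; J_BC = π(0.0395)⁴/32 = 2.39×10^-7 m⁴; J_CD = π(0.0555)⁴/32 = 9.31×10^-7 m⁴; J_DE = π(0.0275)⁴/32 = 5.61×10^-8 m⁴.
θ = (T/G)·Σ L_i/J_i = (173.8/41.8×10⁹)·(0.655/1.13×10^-6 + 0.483/2.39×10^-7 + 0.417/9.31×10^-7 + 0.174/5.61×10^-8) = 0.02555 rad.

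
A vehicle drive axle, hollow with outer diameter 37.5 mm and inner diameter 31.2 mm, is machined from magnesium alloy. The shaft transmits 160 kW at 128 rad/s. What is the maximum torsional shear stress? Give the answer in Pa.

2.32e8 Pa

ω = 128 rad/s, so T = P/ω = 160×10³ / 128.0 = 1250 N·m.
J = π(d_o⁴ − d_i⁴)/32 = π(0.0375⁴ − 0.0312⁴)/32 = 1.011×10^-7 m⁴.
τ_max = T·r/J = 1250 × 0.0187 / 1.011×10^-7 = 2.318×10^8 Pa.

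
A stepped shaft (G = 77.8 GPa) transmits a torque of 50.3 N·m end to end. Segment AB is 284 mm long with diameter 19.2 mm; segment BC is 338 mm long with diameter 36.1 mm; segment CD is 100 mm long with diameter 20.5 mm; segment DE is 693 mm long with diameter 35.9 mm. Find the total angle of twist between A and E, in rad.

J_AB = π(0.0192)⁴/32 = 1.33×10^-8 m⁴; J_BC = π(0.0361)⁴/32 = 1.67×10^-7 m⁴; J_CD = π(0.0205)⁴/32 = 1.73×10^-8 m⁴; J_DE = π(0.0359)⁴/32 = 1.63×10^-7 m⁴.
θ = (T/G)·Σ L_i/J_i = (50.30/77.8×10⁹)·(0.284/1.33×10^-8 + 0.338/1.67×10^-7 + 0.100/1.73×10^-8 + 0.693/1.63×10^-7) = 0.02155 rad.

0.0215 rad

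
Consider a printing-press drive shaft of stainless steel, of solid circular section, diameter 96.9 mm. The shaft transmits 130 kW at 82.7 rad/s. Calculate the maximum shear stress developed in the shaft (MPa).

ω = 82.7 rad/s, so T = P/ω = 130×10³ / 82.70 = 1572 N·m.
J = πd⁴/32 = π(0.0969)⁴/32 = 8.656×10^-6 m⁴.
τ_max = T·r/J = 1572 × 0.0485 / 8.656×10^-6 = 8.799×10^6 Pa.

8.80 MPa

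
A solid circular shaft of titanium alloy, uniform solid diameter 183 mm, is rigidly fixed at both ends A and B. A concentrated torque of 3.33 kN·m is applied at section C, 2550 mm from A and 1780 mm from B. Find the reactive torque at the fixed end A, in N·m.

1370 N·m

With uniform GJ and both ends fixed, compatibility θ_AC = θ_CB gives T_A·a = T_B·b, together with T_A + T_B = T₀.
T_A = T₀·b/(a+b) = 3330·1780/4330 = 1369 N·m; T_B = 1961 N·m.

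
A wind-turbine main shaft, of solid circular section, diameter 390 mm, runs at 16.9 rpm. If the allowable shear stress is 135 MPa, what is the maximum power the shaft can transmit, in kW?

2780 kW

J = πd⁴/32 = π(0.390)⁴/32 = 2.271×10^-3 m⁴.
T_max = τ_allow·J/r = 1.35×10^8 × 2.271×10^-3 / 0.195 = 1.572e6 N·m.
ω = 2π·16.9/60 = 1.770 rad/s, so P_max = T_max·ω = 2.783×10^6 W.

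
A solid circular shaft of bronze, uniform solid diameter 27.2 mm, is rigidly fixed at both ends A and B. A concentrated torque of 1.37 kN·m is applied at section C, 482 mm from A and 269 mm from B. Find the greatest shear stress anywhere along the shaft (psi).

With uniform GJ and both ends fixed, compatibility θ_AC = θ_CB gives T_A·a = T_B·b, together with T_A + T_B = T₀.
T_A = T₀·b/(a+b) = 1370·269/751.0 = 490.7 N·m; T_B = 879.3 N·m.
τ in each portion: τ_AC = 1.24×10^8 Pa, τ_CB = 2.23×10^8 Pa; maximum is in CB.
τ_max = T_CB·r/J = 879.3·0.0136/5.37×10^-8 = 2.225×10^8 Pa.

32300 psi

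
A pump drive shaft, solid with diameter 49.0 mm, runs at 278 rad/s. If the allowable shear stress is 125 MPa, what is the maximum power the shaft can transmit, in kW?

J = πd⁴/32 = π(0.0490)⁴/32 = 5.660×10^-7 m⁴.
T_max = τ_allow·J/r = 1.25×10^8 × 5.660×10^-7 / 0.0245 = 2888 N·m.
ω = 278 rad/s, so P_max = T_max·ω = 8.027×10^5 W.

803 kW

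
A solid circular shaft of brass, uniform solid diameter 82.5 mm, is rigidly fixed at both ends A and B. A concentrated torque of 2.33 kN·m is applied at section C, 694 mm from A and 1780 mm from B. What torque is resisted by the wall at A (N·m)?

With uniform GJ and both ends fixed, compatibility θ_AC = θ_CB gives T_A·a = T_B·b, together with T_A + T_B = T₀.
T_A = T₀·b/(a+b) = 2330·1780/2474 = 1676 N·m; T_B = 653.6 N·m.

1680 N·m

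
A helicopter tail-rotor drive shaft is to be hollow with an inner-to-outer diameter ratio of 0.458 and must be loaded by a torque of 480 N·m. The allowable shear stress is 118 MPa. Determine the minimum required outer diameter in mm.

27.9 mm

For a hollow shaft with d_i/d_o = 0.458: τ_max = 16T/(π d_o³ (1−k⁴)), so d_o = [16T/(π τ_allow (1−k⁴))]^(1/3) = [16·480.0/(π·1.18×10^8·0.9560)]^(1/3) = 0.02788 m.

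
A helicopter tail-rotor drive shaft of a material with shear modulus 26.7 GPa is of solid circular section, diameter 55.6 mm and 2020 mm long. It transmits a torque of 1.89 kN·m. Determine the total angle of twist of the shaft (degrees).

8.73°

J = πd⁴/32 = π(0.0556)⁴/32 = 9.382×10^-7 m⁴.
θ = T·L/(G·J) = 1890 × 2.02 / (26.7×10⁹ × 9.382×10^-7) = 0.1524 rad.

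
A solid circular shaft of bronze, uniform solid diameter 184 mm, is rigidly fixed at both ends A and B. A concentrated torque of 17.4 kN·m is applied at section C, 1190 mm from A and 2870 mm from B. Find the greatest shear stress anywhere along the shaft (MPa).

With uniform GJ and both ends fixed, compatibility θ_AC = θ_CB gives T_A·a = T_B·b, together with T_A + T_B = T₀.
T_A = T₀·b/(a+b) = 17400·2870/4060 = 12300 N·m; T_B = 5100 N·m.
τ in each portion: τ_AC = 1.01×10^7 Pa, τ_CB = 4.17×10^6 Pa; maximum is in AC.
τ_max = T_AC·r/J = 12300·0.0920/1.13×10^-4 = 1.006×10^7 Pa.

10.1 MPa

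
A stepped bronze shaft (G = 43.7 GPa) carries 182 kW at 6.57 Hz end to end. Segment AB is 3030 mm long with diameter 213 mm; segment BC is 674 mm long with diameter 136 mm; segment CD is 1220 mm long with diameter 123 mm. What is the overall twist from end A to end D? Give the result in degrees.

0.517°

ω = 2π·6.57 = 41.28 rad/s, so T = P/ω = 182×10³ / 41.28 = 4409 N·m.
J_AB = π(0.213)⁴/32 = 2.02×10^-4 m⁴; J_BC = π(0.136)⁴/32 = 3.36×10^-5 m⁴; J_CD = π(0.123)⁴/32 = 2.25×10^-5 m⁴.
θ = (T/G)·Σ L_i/J_i = (4409/43.7×10⁹)·(3.03/2.02×10^-4 + 0.674/3.36×10^-5 + 1.22/2.25×10^-5) = 9.015×10^-3 rad.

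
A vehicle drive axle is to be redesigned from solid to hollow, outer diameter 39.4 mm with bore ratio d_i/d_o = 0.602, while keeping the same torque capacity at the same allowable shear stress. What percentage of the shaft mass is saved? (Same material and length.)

Equal τ_max and T ⇒ the solid shaft needs d_s³ = d_o³(1−k⁴), so d_s = 39.4·(1−0.602⁴)^(1/3) = 37.59 mm.
Area ratio A_h/A_s = d_o²(1−k²)/d_s² = (1−k²)/(1−k⁴)^(2/3) = 0.7003.
Mass saving = 1 − 0.7003 = 30.0 %.

30.0 %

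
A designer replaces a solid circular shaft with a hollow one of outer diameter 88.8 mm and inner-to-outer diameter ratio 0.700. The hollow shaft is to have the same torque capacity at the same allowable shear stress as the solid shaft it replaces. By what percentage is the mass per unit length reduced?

38.8 %

Equal τ_max and T ⇒ the solid shaft needs d_s³ = d_o³(1−k⁴), so d_s = 88.8·(1−0.700⁴)^(1/3) = 81.03 mm.
Area ratio A_h/A_s = d_o²(1−k²)/d_s² = (1−k²)/(1−k⁴)^(2/3) = 0.6124.
Mass saving = 1 − 0.6124 = 38.8 %.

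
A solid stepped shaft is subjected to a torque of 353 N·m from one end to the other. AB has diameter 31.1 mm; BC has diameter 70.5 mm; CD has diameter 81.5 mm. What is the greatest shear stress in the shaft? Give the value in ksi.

8.67 ksi

Under the same torque, τ_max = 16T/(πd³) is largest where d is smallest — segment AB (d = 31.1 mm).
τ_max = 16·353.0/(π·(0.0311)³) = 5.977×10^7 Pa.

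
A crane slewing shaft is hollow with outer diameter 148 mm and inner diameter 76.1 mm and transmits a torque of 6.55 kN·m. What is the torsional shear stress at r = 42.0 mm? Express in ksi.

0.911 ksi

J = π(d_o⁴ − d_i⁴)/32 = π(0.148⁴ − 0.0761⁴)/32 = 4.381×10^-5 m⁴.
Shear stress varies linearly with radius: τ = T·r/J = 6550 × 0.0420 / 4.381×10^-5 = 6.279×10^6 Pa.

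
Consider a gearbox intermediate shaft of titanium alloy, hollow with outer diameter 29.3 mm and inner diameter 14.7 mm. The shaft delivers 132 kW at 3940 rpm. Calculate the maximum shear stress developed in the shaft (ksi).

10.0 ksi

ω = 2π·3940/60 = 412.6 rad/s, so T = P/ω = 132×10³ / 412.6 = 319.9 N·m.
J = π(d_o⁴ − d_i⁴)/32 = π(0.0293⁴ − 0.0147⁴)/32 = 6.777×10^-8 m⁴.
τ_max = T·r/J = 319.9 × 0.0146 / 6.777×10^-8 = 6.916×10^7 Pa.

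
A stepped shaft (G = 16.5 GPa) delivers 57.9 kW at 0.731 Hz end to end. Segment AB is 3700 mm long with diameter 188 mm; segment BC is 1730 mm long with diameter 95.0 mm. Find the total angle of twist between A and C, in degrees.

10.8°

ω = 2π·0.731 = 4.593 rad/s, so T = P/ω = 57.9×10³ / 4.593 = 12610 N·m.
J_AB = π(0.188)⁴/32 = 1.23×10^-4 m⁴; J_BC = π(0.0950)⁴/32 = 8.00×10^-6 m⁴.
θ = (T/G)·Σ L_i/J_i = (12610/16.5×10⁹)·(3.70/1.23×10^-4 + 1.73/8.00×10^-6) = 0.1883 rad.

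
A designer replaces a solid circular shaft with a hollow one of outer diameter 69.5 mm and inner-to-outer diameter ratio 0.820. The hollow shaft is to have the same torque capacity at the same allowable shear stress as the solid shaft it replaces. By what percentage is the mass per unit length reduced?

Equal τ_max and T ⇒ the solid shaft needs d_s³ = d_o³(1−k⁴), so d_s = 69.5·(1−0.820⁴)^(1/3) = 56.87 mm.
Area ratio A_h/A_s = d_o²(1−k²)/d_s² = (1−k²)/(1−k⁴)^(2/3) = 0.4893.
Mass saving = 1 − 0.4893 = 51.1 %.

51.1 %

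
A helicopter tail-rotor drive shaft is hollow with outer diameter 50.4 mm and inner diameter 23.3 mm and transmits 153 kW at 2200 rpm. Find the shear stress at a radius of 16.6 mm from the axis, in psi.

ω = 2π·2200/60 = 230.4 rad/s, so T = P/ω = 153×10³ / 230.4 = 664.1 N·m.
J = π(d_o⁴ − d_i⁴)/32 = π(0.0504⁴ − 0.0233⁴)/32 = 6.045×10^-7 m⁴.
Shear stress varies linearly with radius: τ = T·r/J = 664.1 × 0.0166 / 6.045×10^-7 = 1.824×10^7 Pa.

2640 psi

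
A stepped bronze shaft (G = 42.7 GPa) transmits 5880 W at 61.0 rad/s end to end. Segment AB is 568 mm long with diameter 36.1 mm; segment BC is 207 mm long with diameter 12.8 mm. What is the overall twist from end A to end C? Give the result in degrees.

ω = 61.0 rad/s, so T = P/ω = 5880 / 61.00 = 96.39 N·m.
J_AB = π(0.0361)⁴/32 = 1.67×10^-7 m⁴; J_BC = π(0.0128)⁴/32 = 2.64×10^-9 m⁴.
θ = (T/G)·Σ L_i/J_i = (96.39/42.7×10⁹)·(0.568/1.67×10^-7 + 0.207/2.64×10^-9) = 0.1850 rad.

10.6°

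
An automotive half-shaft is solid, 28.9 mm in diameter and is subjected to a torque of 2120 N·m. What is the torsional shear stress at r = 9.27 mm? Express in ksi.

41.6 ksi

J = πd⁴/32 = π(0.0289)⁴/32 = 6.848×10^-8 m⁴.
Shear stress varies linearly with radius: τ = T·r/J = 2120 × 0.00927 / 6.848×10^-8 = 2.870×10^8 Pa.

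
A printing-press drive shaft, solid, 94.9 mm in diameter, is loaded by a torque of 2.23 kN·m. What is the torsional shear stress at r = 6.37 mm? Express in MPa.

1.78 MPa

J = πd⁴/32 = π(0.0949)⁴/32 = 7.963×10^-6 m⁴.
Shear stress varies linearly with radius: τ = T·r/J = 2230 × 0.00637 / 7.963×10^-6 = 1.784×10^6 Pa.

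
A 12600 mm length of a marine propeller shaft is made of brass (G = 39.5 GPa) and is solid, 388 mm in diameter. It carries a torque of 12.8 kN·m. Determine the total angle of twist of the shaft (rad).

J = πd⁴/32 = π(0.388)⁴/32 = 2.225×10^-3 m⁴.
θ = T·L/(G·J) = 12800 × 12.6 / (39.5×10⁹ × 2.225×10^-3) = 1.835×10^-3 rad.

0.00184 rad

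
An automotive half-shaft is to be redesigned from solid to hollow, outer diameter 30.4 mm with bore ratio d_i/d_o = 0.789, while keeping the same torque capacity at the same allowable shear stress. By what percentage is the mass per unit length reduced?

47.7 %

Equal τ_max and T ⇒ the solid shaft needs d_s³ = d_o³(1−k⁴), so d_s = 30.4·(1−0.789⁴)^(1/3) = 25.82 mm.
Area ratio A_h/A_s = d_o²(1−k²)/d_s² = (1−k²)/(1−k⁴)^(2/3) = 0.5234.
Mass saving = 1 − 0.5234 = 47.7 %.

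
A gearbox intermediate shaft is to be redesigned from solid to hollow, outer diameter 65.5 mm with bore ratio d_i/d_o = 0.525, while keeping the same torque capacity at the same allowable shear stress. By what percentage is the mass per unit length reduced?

Equal τ_max and T ⇒ the solid shaft needs d_s³ = d_o³(1−k⁴), so d_s = 65.5·(1−0.525⁴)^(1/3) = 63.80 mm.
Area ratio A_h/A_s = d_o²(1−k²)/d_s² = (1−k²)/(1−k⁴)^(2/3) = 0.7636.
Mass saving = 1 − 0.7636 = 23.6 %.

23.6 %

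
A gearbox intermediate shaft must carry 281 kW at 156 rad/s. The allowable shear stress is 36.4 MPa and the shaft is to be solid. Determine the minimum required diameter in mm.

63.2 mm

ω = 156 rad/s, so T = P/ω = 281×10³ / 156.0 = 1801 N·m.
For a solid shaft τ_max = 16T/(πd³), so d = (16T/(π τ_allow))^(1/3) = (16·1801/(π·3.64×10^7))^(1/3) = 0.06317 m.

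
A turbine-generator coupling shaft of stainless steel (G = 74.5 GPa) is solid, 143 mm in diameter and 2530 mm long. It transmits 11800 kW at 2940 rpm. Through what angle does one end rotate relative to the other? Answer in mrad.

31.7 mrad

ω = 2π·2940/60 = 307.9 rad/s, so T = P/ω = 11800×10³ / 307.9 = 38330 N·m.
J = πd⁴/32 = π(0.143)⁴/32 = 4.105×10^-5 m⁴.
θ = T·L/(G·J) = 38330 × 2.53 / (74.5×10⁹ × 4.105×10^-5) = 0.03170 rad.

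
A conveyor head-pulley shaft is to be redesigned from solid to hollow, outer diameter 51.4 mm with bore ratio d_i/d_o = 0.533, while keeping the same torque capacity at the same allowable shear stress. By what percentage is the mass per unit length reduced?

Equal τ_max and T ⇒ the solid shaft needs d_s³ = d_o³(1−k⁴), so d_s = 51.4·(1−0.533⁴)^(1/3) = 49.98 mm.
Area ratio A_h/A_s = d_o²(1−k²)/d_s² = (1−k²)/(1−k⁴)^(2/3) = 0.7572.
Mass saving = 1 − 0.7572 = 24.3 %.

24.3 %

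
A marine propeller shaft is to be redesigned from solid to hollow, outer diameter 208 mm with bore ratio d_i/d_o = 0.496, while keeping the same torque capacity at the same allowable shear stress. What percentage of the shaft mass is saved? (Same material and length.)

Equal τ_max and T ⇒ the solid shaft needs d_s³ = d_o³(1−k⁴), so d_s = 208·(1−0.496⁴)^(1/3) = 203.7 mm.
Area ratio A_h/A_s = d_o²(1−k²)/d_s² = (1−k²)/(1−k⁴)^(2/3) = 0.7860.
Mass saving = 1 − 0.7860 = 21.4 %.

21.4 %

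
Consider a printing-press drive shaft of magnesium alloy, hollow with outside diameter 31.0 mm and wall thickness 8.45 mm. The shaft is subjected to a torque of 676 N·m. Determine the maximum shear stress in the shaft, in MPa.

J = π(d_o⁴ − d_i⁴)/32 = π(0.0310⁴ − 0.0141⁴)/32 = 8.679×10^-8 m⁴.
τ_max = T·r/J = 676.0 × 0.0155 / 8.679×10^-8 = 1.207×10^8 Pa.

121 MPa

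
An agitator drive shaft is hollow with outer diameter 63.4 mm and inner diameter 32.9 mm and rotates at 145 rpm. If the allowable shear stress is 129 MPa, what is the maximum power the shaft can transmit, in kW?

J = π(d_o⁴ − d_i⁴)/32 = π(0.0634⁴ − 0.0329⁴)/32 = 1.471×10^-6 m⁴.
T_max = τ_allow·J/r = 1.29×10^8 × 1.471×10^-6 / 0.0317 = 5987 N·m.
ω = 2π·145/60 = 15.18 rad/s, so P_max = T_max·ω = 9.091×10^4 W.

90.9 kW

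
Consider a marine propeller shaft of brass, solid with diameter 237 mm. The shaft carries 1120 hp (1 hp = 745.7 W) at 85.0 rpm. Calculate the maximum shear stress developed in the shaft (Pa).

3.59e7 Pa

ω = 2π·85.0/60 = 8.901 rad/s, so T = P/ω = 1120×745.7 / 8.901 = 93830 N·m.
J = πd⁴/32 = π(0.237)⁴/32 = 3.097×10^-4 m⁴.
τ_max = T·r/J = 93830 × 0.118 / 3.097×10^-4 = 3.590×10^7 Pa.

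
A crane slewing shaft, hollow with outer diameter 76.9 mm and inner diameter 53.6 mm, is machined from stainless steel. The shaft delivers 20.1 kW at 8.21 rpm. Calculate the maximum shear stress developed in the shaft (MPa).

343 MPa

ω = 2π·8.21/60 = 0.8597 rad/s, so T = P/ω = 20.1×10³ / 0.8597 = 23380 N·m.
J = π(d_o⁴ − d_i⁴)/32 = π(0.0769⁴ − 0.0536⁴)/32 = 2.623×10^-6 m⁴.
τ_max = T·r/J = 23380 × 0.0385 / 2.623×10^-6 = 3.427×10^8 Pa.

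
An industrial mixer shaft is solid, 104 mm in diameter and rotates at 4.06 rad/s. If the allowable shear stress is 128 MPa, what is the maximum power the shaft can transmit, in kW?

115 kW

J = πd⁴/32 = π(0.104)⁴/32 = 1.149×10^-5 m⁴.
T_max = τ_allow·J/r = 1.28×10^8 × 1.149×10^-5 / 0.0520 = 28270 N·m.
ω = 4.06 rad/s, so P_max = T_max·ω = 1.148×10^5 W.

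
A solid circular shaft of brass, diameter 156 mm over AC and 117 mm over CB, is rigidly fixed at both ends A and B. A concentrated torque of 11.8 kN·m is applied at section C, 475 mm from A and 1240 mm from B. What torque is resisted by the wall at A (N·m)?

Compatibility: T_A·a/J_AC = T_B·b/J_CB with T_A + T_B = T₀.
J_AC = 5.81×10^-5 m⁴, J_CB = 1.84×10^-5 m⁴, so T_A = T₀·(J_AC/a)/((J_AC/a)+(J_CB/b)) = 10520 N·m, T_B = 1276 N·m.

10500 N·m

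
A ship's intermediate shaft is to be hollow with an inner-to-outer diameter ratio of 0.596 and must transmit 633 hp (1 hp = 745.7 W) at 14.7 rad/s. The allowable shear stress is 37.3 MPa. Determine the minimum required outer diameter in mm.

171 mm

ω = 14.7 rad/s, so T = P/ω = 633×745.7 / 14.70 = 32110 N·m.
For a hollow shaft with d_i/d_o = 0.596: τ_max = 16T/(π d_o³ (1−k⁴)), so d_o = [16T/(π τ_allow (1−k⁴))]^(1/3) = [16·32110/(π·3.73×10^7·0.8738)]^(1/3) = 0.1712 m.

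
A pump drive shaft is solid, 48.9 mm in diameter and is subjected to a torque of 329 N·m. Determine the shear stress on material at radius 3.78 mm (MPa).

J = πd⁴/32 = π(0.0489)⁴/32 = 5.614×10^-7 m⁴.
Shear stress varies linearly with radius: τ = T·r/J = 329.0 × 0.00378 / 5.614×10^-7 = 2.215×10^6 Pa.

2.22 MPa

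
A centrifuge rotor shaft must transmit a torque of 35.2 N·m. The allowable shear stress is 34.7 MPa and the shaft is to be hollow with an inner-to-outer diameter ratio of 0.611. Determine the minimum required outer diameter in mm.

For a hollow shaft with d_i/d_o = 0.611: τ_max = 16T/(π d_o³ (1−k⁴)), so d_o = [16T/(π τ_allow (1−k⁴))]^(1/3) = [16·35.20/(π·3.47×10^7·0.8606)]^(1/3) = 0.01817 m.

18.2 mm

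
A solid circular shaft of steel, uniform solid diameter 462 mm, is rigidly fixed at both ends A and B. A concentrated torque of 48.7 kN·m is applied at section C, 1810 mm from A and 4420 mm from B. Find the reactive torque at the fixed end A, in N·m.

With uniform GJ and both ends fixed, compatibility θ_AC = θ_CB gives T_A·a = T_B·b, together with T_A + T_B = T₀.
T_A = T₀·b/(a+b) = 48700·4420/6230 = 34550 N·m; T_B = 14150 N·m.

34600 N·m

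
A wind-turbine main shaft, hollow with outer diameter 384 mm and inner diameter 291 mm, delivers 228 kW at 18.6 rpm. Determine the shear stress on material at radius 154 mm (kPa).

ω = 2π·18.6/60 = 1.948 rad/s, so T = P/ω = 228×10³ / 1.948 = 117100 N·m.
J = π(d_o⁴ − d_i⁴)/32 = π(0.384⁴ − 0.291⁴)/32 = 1.431×10^-3 m⁴.
Shear stress varies linearly with radius: τ = T·r/J = 117100 × 0.154 / 1.431×10^-3 = 1.260×10^7 Pa.

12600 kPa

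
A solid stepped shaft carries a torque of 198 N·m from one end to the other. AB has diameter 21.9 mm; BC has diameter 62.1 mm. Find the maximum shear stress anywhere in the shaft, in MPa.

96.0 MPa

Under the same torque, τ_max = 16T/(πd³) is largest where d is smallest — segment AB (d = 21.9 mm).
τ_max = 16·198.0/(π·(0.0219)³) = 9.601×10^7 Pa.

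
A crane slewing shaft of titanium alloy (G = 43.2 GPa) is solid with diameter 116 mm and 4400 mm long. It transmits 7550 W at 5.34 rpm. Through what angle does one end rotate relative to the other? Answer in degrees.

ω = 2π·5.34/60 = 0.5592 rad/s, so T = P/ω = 7550 / 0.5592 = 13500 N·m.
J = πd⁴/32 = π(0.116)⁴/32 = 1.778×10^-5 m⁴.
θ = T·L/(G·J) = 13500 × 4.40 / (43.2×10⁹ × 1.778×10^-5) = 0.07736 rad.

4.43°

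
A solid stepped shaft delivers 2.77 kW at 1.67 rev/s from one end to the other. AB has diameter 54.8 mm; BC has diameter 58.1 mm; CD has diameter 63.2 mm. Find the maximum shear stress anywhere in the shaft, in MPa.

ω = 2π·1.67 = 10.49 rad/s, so T = P/ω = 2.77×10³ / 10.49 = 264.0 N·m.
Under the same torque, τ_max = 16T/(πd³) is largest where d is smallest — segment AB (d = 54.8 mm).
τ_max = 16·264.0/(π·(0.0548)³) = 8.170×10^6 Pa.

8.17 MPa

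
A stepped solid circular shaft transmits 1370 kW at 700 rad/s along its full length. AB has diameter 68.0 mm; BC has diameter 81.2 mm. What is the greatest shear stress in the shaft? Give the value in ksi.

ω = 700 rad/s, so T = P/ω = 1370×10³ / 700.0 = 1957 N·m.
Under the same torque, τ_max = 16T/(πd³) is largest where d is smallest — segment AB (d = 68.0 mm).
τ_max = 16·1957/(π·(0.0680)³) = 3.170×10^7 Pa.

4.60 ksi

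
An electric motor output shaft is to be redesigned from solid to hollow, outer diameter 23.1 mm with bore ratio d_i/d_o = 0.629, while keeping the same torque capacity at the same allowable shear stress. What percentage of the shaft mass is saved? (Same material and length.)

32.3 %

Equal τ_max and T ⇒ the solid shaft needs d_s³ = d_o³(1−k⁴), so d_s = 23.1·(1−0.629⁴)^(1/3) = 21.83 mm.
Area ratio A_h/A_s = d_o²(1−k²)/d_s² = (1−k²)/(1−k⁴)^(2/3) = 0.6770.
Mass saving = 1 − 0.6770 = 32.3 %.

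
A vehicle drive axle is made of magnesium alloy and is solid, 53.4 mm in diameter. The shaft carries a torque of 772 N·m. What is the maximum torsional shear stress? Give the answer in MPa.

J = πd⁴/32 = π(0.0534)⁴/32 = 7.983×10^-7 m⁴.
τ_max = T·r/J = 772.0 × 0.0267 / 7.983×10^-7 = 2.582×10^7 Pa.

25.8 MPa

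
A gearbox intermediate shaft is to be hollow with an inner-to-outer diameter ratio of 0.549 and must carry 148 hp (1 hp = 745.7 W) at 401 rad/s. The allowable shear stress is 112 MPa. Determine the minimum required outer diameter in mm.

ω = 401 rad/s, so T = P/ω = 148×745.7 / 401.0 = 275.2 N·m.
For a hollow shaft with d_i/d_o = 0.549: τ_max = 16T/(π d_o³ (1−k⁴)), so d_o = [16T/(π τ_allow (1−k⁴))]^(1/3) = [16·275.2/(π·1.12×10^8·0.9092)]^(1/3) = 0.02397 m.

24.0 mm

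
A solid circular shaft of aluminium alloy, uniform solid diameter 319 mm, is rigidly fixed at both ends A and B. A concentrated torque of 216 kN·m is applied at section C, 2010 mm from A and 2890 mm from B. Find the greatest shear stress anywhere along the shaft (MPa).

With uniform GJ and both ends fixed, compatibility θ_AC = θ_CB gives T_A·a = T_B·b, together with T_A + T_B = T₀.
T_A = T₀·b/(a+b) = 216000·2890/4900 = 127400 N·m; T_B = 88600 N·m.
τ in each portion: τ_AC = 2.00×10^7 Pa, τ_CB = 1.39×10^7 Pa; maximum is in AC.
τ_max = T_AC·r/J = 127400·0.160/1.02×10^-3 = 1.999×10^7 Pa.

20.0 MPa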